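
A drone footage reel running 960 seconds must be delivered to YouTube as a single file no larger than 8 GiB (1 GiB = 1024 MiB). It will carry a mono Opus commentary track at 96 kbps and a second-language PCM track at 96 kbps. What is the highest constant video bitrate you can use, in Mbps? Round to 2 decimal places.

Budget: 8 GiB = 68719.5 Mb.
Total bitrate budget: 68719.5 Mb / 960 s = 71.583 Mbps.
Audio total: 96 + 96 = 192 kbps = 0.192 Mbps.
Video: 71.583 − 0.192 = 71.391 Mbps.

71.39 Mbps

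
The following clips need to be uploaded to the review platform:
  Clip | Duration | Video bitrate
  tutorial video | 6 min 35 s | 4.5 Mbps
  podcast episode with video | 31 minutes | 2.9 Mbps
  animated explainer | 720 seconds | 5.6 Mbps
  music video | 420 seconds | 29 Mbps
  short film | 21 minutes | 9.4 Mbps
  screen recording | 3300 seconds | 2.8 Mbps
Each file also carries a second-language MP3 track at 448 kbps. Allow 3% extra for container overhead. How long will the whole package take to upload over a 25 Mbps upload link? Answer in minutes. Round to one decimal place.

Audio: 448 kbps = 0.448 Mbps.
tutorial video: 4.948 Mbps × 395 s × 1.03 = 2013.1 Mb
podcast episode with video: 3.348 Mbps × 1860 s × 1.03 = 6414.1 Mb
animated explainer: 6.048 Mbps × 720 s × 1.03 = 4485.2 Mb
music video: 29.448 Mbps × 420 s × 1.03 = 12739.2 Mb
short film: 9.848 Mbps × 1260 s × 1.03 = 12780.7 Mb
screen recording: 3.248 Mbps × 3300 s × 1.03 = 11040.0 Mb
Total: 49472.3 Mb = 6184.0 MB.
At 25 Mbps: 49472.3 / 25 = 1979 s ≈ 33 minutes.

33.0 minutes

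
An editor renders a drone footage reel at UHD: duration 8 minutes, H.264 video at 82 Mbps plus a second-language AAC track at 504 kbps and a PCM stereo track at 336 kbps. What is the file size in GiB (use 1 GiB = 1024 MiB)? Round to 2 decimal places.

8 min = 480 s
Audio total: 504 + 336 = 840 kbps = 0.840 Mbps.
Total bitrate: 82 + 0.840 = 82.840 Mbps.
Stream data: 82.840 Mbps × 480 s = 39763.2 Mb.
39,763 Mb = 4,970,400,000 bytes ÷ 1,073,741,824 = 4.629 GiB.

4.63 GiB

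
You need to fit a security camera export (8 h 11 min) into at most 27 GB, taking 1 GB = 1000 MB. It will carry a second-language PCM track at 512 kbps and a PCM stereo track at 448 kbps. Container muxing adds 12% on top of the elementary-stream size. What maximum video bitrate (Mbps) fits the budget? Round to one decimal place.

5.6 Mbps

Budget: 27 GB = 216000.0 Mb.
Stream payload after overhead: 216000.0 / 1.12 = 192857.1 Mb.
8 h 11 min = 491 min = 29460 s
Total bitrate budget: 192857.1 Mb / 29460 s = 6.546 Mbps.
Audio total: 512 + 448 = 960 kbps = 0.960 Mbps.
Video: 6.546 − 0.960 = 5.586 Mbps.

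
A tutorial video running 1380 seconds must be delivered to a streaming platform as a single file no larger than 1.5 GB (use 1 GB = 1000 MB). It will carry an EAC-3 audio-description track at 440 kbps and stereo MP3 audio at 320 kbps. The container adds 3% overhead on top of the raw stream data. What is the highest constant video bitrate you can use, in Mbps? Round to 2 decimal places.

Budget: 1.5 GB = 12000.0 Mb.
Stream payload after overhead: 12000.0 / 1.03 = 11650.5 Mb.
Total bitrate budget: 11650.5 Mb / 1380 s = 8.442 Mbps.
Audio total: 440 + 320 = 760 kbps = 0.760 Mbps.
Video: 8.442 − 0.760 = 7.682 Mbps.

7.68 Mbps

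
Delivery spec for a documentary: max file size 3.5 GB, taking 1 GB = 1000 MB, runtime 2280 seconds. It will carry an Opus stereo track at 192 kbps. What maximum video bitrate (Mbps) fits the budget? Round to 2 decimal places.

12.09 Mbps

Budget: 3.5 GB = 28000.0 Mb.
Total bitrate budget: 28000.0 Mb / 2280 s = 12.281 Mbps.
Audio: 192 kbps = 0.192 Mbps.
Video: 12.281 − 0.192 = 12.089 Mbps.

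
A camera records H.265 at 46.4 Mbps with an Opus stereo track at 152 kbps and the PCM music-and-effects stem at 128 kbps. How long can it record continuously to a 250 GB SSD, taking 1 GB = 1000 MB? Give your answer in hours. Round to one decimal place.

Audio total: 152 + 128 = 280 kbps = 0.280 Mbps.
Total bitrate: 46.4 + 0.280 = 46.680 Mbps.
Capacity: 250 GB = 2,000,000 Mb.
Recording time: 2,000,000 / 46.680 = 42,845 s ≈ 11.9 hours.

11.9 hours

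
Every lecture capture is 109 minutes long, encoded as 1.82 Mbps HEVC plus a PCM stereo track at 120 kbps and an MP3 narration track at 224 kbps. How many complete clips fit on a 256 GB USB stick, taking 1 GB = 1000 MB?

144

109 min = 6540 s
Audio total: 120 + 224 = 344 kbps = 0.344 Mbps.
Total bitrate: 2.164 Mbps.
Per item: 2.164 Mbps × 6540 s = 14,153 Mb = 1,769 MB.
Capacity: 256 GB = 2,048,000 Mb; 144.71 items → 144 complete.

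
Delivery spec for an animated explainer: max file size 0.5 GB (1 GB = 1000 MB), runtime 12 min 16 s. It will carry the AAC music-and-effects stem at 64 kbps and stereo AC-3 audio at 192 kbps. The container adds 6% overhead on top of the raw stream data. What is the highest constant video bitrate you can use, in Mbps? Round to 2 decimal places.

Budget: 0.5 GB = 4000.0 Mb.
Stream payload after overhead: 4000.0 / 1.06 = 3773.6 Mb.
12 min 16 s = 736 s
Total bitrate budget: 3773.6 Mb / 736 s = 5.127 Mbps.
Audio total: 64 + 192 = 256 kbps = 0.256 Mbps.
Video: 5.127 − 0.256 = 4.871 Mbps.

4.87 Mbps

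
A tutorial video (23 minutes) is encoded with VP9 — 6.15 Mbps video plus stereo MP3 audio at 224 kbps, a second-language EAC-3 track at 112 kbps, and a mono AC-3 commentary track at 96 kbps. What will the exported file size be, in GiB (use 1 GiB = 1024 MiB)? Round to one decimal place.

23 min = 1380 s
Audio total: 224 + 112 + 96 = 432 kbps = 0.432 Mbps.
Total bitrate: 6.15 + 0.432 = 6.582 Mbps.
Stream data: 6.582 Mbps × 1380 s = 9083.2 Mb.
9,083 Mb = 1,135,395,000 bytes ÷ 1,073,741,824 = 1.057 GiB.

1.1 GiB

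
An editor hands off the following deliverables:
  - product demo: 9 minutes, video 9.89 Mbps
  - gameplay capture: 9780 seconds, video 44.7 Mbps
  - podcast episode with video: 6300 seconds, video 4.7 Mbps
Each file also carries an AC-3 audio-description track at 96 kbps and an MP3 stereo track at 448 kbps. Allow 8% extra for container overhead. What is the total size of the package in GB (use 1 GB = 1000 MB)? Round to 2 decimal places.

64.96 GB

Audio total: 96 + 448 = 544 kbps = 0.544 Mbps.
product demo: 10.434 Mbps × 540 s × 1.08 = 6085.1 Mb
gameplay capture: 45.244 Mbps × 9780 s × 1.08 = 477885.2 Mb
podcast episode with video: 5.244 Mbps × 6300 s × 1.08 = 35680.2 Mb
Total: 519650.5 Mb = 64956.3 MB.
= 64.96 GB.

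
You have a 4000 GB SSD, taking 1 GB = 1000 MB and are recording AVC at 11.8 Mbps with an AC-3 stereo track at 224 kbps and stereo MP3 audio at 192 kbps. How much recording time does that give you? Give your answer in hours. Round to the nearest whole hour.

728 hours

Audio total: 224 + 192 = 416 kbps = 0.416 Mbps.
Total bitrate: 11.8 + 0.416 = 12.216 Mbps.
Capacity: 4000 GB = 32,000,000 Mb.
Recording time: 32,000,000 / 12.216 = 2,619,515 s ≈ 728 hours.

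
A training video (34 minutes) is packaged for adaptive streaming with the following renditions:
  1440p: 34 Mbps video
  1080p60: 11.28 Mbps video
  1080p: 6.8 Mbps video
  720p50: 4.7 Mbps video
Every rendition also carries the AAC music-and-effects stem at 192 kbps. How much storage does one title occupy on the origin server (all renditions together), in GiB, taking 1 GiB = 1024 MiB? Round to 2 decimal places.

34 min = 2040 s
Audio: 192 kbps = 0.192 Mbps.
Sum of rendition bitrates: (34+0.192) + (11.28+0.192) + (6.8+0.192) + (4.7+0.192) = 57.548 Mbps.
× 2040 s = 117,398 Mb = 14,675 MB = 13.67 GiB.

13.67 GiB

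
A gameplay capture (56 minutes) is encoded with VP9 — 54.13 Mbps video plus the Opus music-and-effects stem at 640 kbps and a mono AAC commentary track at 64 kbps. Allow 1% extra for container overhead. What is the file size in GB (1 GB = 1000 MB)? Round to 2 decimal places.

56 min = 3360 s
Audio total: 640 + 64 = 704 kbps = 0.704 Mbps.
Total bitrate: 54.13 + 0.704 = 54.834 Mbps.
Stream data: 54.834 Mbps × 3360 s = 184242.2 Mb.
With 1% container overhead: ×1.01.
186,085 Mb ÷ 8 = 23,261 MB → 23.26 GB.

23.26 GB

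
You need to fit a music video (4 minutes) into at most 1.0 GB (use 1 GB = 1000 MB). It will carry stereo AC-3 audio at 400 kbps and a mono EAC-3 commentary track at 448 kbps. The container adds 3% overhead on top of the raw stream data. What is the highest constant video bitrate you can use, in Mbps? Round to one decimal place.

Budget: 1.0 GB = 8000.0 Mb.
Stream payload after overhead: 8000.0 / 1.03 = 7767.0 Mb.
4 min = 240 s
Total bitrate budget: 7767.0 Mb / 240 s = 32.362 Mbps.
Audio total: 400 + 448 = 848 kbps = 0.848 Mbps.
Video: 32.362 − 0.848 = 31.514 Mbps.

31.5 Mbps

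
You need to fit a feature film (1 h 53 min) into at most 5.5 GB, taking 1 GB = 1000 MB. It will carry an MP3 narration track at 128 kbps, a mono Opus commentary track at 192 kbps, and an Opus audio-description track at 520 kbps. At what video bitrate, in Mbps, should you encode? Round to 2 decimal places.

5.65 Mbps

Budget: 5.5 GB = 44000.0 Mb.
1 h 53 min = 113 min = 6780 s
Total bitrate budget: 44000.0 Mb / 6780 s = 6.490 Mbps.
Audio total: 128 + 192 + 520 = 840 kbps = 0.840 Mbps.
Video: 6.490 − 0.840 = 5.650 Mbps.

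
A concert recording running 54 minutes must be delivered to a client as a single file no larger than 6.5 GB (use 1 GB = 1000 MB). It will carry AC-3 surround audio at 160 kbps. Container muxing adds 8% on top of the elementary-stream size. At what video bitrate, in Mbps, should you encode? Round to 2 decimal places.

14.70 Mbps

Budget: 6.5 GB = 52000.0 Mb.
Stream payload after overhead: 52000.0 / 1.08 = 48148.1 Mb.
54 min = 3240 s
Total bitrate budget: 48148.1 Mb / 3240 s = 14.861 Mbps.
Audio: 160 kbps = 0.160 Mbps.
Video: 14.861 − 0.160 = 14.701 Mbps.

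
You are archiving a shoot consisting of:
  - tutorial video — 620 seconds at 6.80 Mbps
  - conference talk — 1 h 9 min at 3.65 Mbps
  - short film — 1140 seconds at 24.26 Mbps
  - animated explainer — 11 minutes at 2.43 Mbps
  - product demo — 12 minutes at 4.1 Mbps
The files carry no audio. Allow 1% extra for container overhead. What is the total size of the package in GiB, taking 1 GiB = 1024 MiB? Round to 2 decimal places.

6.06 GiB

tutorial video: 6.800 Mbps × 620 s × 1.01 = 4258.2 Mb
conference talk: 3.650 Mbps × 4140 s × 1.01 = 15262.1 Mb
short film: 24.260 Mbps × 1140 s × 1.01 = 27933.0 Mb
animated explainer: 2.430 Mbps × 660 s × 1.01 = 1619.8 Mb
product demo: 4.100 Mbps × 720 s × 1.01 = 2981.5 Mb
Total: 52054.6 Mb = 6506.8 MB.
= 6.060 GiB.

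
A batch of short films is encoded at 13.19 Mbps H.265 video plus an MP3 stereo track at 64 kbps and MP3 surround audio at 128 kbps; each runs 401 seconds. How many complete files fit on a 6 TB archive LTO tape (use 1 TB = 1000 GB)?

8944

Audio total: 64 + 128 = 192 kbps = 0.192 Mbps.
Total bitrate: 13.382 Mbps.
Per item: 13.382 Mbps × 401 s = 5,366 Mb = 670.8 MB.
Capacity: 6 TB = 48,000,000 Mb; 8944.91 items → 8944 complete.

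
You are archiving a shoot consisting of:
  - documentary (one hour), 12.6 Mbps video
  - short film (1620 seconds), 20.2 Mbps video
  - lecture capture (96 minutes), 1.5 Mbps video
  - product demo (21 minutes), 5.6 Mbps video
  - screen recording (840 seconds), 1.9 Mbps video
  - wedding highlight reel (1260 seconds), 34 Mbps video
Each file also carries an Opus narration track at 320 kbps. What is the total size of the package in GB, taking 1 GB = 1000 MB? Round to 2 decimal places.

17.85 GB

Audio: 320 kbps = 0.320 Mbps.
documentary: 12.920 Mbps × 3600 s = 46512.0 Mb
short film: 20.520 Mbps × 1620 s = 33242.4 Mb
lecture capture: 1.820 Mbps × 5760 s = 10483.2 Mb
product demo: 5.920 Mbps × 1260 s = 7459.2 Mb
screen recording: 2.220 Mbps × 840 s = 1864.8 Mb
wedding highlight reel: 34.320 Mbps × 1260 s = 43243.2 Mb
Total: 142804.8 Mb = 17850.6 MB.
= 17.85 GB.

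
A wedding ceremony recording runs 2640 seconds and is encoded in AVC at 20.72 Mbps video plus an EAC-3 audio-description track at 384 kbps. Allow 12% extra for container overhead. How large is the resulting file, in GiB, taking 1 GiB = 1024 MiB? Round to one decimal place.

Audio: 384 kbps = 0.384 Mbps.
Total bitrate: 20.72 + 0.384 = 21.104 Mbps.
Stream data: 21.104 Mbps × 2640 s = 55714.6 Mb.
With 12% container overhead: ×1.12.
62,400 Mb = 7,800,038,400 bytes ÷ 1,073,741,824 = 7.264 GiB.

7.3 GiB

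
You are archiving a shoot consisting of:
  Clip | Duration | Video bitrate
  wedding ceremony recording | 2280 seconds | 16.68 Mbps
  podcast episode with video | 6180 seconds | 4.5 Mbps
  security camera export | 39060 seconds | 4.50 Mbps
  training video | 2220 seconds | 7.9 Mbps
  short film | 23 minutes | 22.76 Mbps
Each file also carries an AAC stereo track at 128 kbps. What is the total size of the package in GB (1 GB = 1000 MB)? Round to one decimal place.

37.1 GB

Audio: 128 kbps = 0.128 Mbps.
wedding ceremony recording: 16.808 Mbps × 2280 s = 38322.2 Mb
podcast episode with video: 4.628 Mbps × 6180 s = 28601.0 Mb
security camera export: 4.628 Mbps × 39060 s = 180769.7 Mb
training video: 8.028 Mbps × 2220 s = 17822.2 Mb
short film: 22.888 Mbps × 1380 s = 31585.4 Mb
Total: 297100.6 Mb = 37137.6 MB.
= 37.14 GB.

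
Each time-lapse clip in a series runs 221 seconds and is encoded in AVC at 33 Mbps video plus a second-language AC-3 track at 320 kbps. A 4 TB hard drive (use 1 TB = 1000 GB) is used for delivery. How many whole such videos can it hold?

4345

Audio: 320 kbps = 0.320 Mbps.
Total bitrate: 33.320 Mbps.
Per item: 33.320 Mbps × 221 s = 7,364 Mb = 920.5 MB.
Capacity: 4 TB = 32,000,000 Mb; 4345.63 items → 4345 complete.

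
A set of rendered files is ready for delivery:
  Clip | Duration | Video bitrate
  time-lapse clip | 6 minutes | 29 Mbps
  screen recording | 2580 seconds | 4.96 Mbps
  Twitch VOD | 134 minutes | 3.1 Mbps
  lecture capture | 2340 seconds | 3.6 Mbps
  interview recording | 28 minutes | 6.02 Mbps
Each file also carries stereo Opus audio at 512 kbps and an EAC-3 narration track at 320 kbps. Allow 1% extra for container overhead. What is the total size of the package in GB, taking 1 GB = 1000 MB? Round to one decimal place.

Audio total: 512 + 320 = 832 kbps = 0.832 Mbps.
time-lapse clip: 29.832 Mbps × 360 s × 1.01 = 10846.9 Mb
screen recording: 5.792 Mbps × 2580 s × 1.01 = 15092.8 Mb
Twitch VOD: 3.932 Mbps × 8040 s × 1.01 = 31929.4 Mb
lecture capture: 4.432 Mbps × 2340 s × 1.01 = 10474.6 Mb
interview recording: 6.852 Mbps × 1680 s × 1.01 = 11626.5 Mb
Total: 79970.2 Mb = 9996.3 MB.
= 9.996 GB.

10.0 GB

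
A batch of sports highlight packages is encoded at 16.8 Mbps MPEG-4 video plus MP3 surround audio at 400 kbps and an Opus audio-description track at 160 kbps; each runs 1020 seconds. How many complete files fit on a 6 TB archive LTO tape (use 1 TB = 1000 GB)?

Audio total: 400 + 160 = 560 kbps = 0.560 Mbps.
Total bitrate: 17.360 Mbps.
Per item: 17.360 Mbps × 1020 s = 17,707 Mb = 2,213 MB.
Capacity: 6 TB = 48,000,000 Mb; 2710.76 items → 2710 complete.

2710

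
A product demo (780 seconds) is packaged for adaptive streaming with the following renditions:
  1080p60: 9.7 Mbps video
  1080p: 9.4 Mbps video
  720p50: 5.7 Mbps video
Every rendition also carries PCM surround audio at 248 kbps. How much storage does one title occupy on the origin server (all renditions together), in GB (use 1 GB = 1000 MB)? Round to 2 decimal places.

2.49 GB

Audio: 248 kbps = 0.248 Mbps.
Sum of rendition bitrates: (9.7+0.248) + (9.4+0.248) + (5.7+0.248) = 25.544 Mbps.
× 780 s = 19,924 Mb = 2,491 MB = 2.491 GB.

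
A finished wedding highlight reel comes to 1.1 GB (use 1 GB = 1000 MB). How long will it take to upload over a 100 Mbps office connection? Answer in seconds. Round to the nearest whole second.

88 seconds

File: 1.1 GB = 8800.0 Mb.
At 100 Mbps: 8800.0 / 100 = 88.0 s ≈ 88 seconds.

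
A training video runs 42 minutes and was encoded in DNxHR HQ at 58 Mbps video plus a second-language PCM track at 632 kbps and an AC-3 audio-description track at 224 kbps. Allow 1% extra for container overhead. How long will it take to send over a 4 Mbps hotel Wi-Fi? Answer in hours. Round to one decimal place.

10.4 hours

42 min = 2520 s
Audio total: 632 + 224 = 856 kbps = 0.856 Mbps.
Total bitrate: 58.856 Mbps.
File: 58.856 Mbps × 2520 s = 148317.1 Mb.
With 1% container overhead: ×1.01. → 149800.3 Mb.
At 4 Mbps: 149800.3 / 4 = 37450.1 s ≈ 10.4 hours.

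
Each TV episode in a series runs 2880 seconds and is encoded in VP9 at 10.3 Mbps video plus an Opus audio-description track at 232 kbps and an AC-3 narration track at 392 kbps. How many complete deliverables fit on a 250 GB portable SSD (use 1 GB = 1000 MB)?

63

Audio total: 232 + 392 = 624 kbps = 0.624 Mbps.
Total bitrate: 10.924 Mbps.
Per item: 10.924 Mbps × 2880 s = 31,461 Mb = 3,933 MB.
Capacity: 250 GB = 2,000,000 Mb; 63.57 items → 63 complete.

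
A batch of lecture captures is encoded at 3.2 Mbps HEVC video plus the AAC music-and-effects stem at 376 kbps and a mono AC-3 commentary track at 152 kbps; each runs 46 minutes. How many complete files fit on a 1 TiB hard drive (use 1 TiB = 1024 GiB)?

46 min = 2760 s
Audio total: 376 + 152 = 528 kbps = 0.528 Mbps.
Total bitrate: 3.728 Mbps.
Per item: 3.728 Mbps × 2760 s = 10,289 Mb = 1,286 MB.
Capacity: 1 TiB = 8,796,093 Mb; 854.88 items → 854 complete.

854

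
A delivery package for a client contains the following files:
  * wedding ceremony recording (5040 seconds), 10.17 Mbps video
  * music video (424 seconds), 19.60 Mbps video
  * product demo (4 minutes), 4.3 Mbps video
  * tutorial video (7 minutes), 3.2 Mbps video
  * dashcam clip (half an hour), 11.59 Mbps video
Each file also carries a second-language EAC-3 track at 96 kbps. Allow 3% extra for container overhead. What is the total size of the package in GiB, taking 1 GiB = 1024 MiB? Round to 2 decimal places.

Audio: 96 kbps = 0.096 Mbps.
wedding ceremony recording: 10.266 Mbps × 5040 s × 1.03 = 53292.9 Mb
music video: 19.696 Mbps × 424 s × 1.03 = 8601.6 Mb
product demo: 4.396 Mbps × 240 s × 1.03 = 1086.7 Mb
tutorial video: 3.296 Mbps × 420 s × 1.03 = 1425.8 Mb
dashcam clip: 11.686 Mbps × 1800 s × 1.03 = 21665.8 Mb
Total: 86072.9 Mb = 10759.1 MB.
= 10.02 GiB.

10.02 GiB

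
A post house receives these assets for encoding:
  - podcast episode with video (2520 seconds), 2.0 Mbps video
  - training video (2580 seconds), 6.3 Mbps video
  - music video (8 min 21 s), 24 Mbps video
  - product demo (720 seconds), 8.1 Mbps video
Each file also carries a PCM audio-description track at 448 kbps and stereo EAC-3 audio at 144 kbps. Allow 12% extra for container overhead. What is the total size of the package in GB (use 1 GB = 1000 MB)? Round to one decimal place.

Audio total: 448 + 144 = 592 kbps = 0.592 Mbps.
podcast episode with video: 2.592 Mbps × 2520 s × 1.12 = 7315.7 Mb
training video: 6.892 Mbps × 2580 s × 1.12 = 19915.1 Mb
music video: 24.592 Mbps × 501 s × 1.12 = 13799.1 Mb
product demo: 8.692 Mbps × 720 s × 1.12 = 7009.2 Mb
Total: 48039.1 Mb = 6004.9 MB.
= 6.005 GB.

6.0 GB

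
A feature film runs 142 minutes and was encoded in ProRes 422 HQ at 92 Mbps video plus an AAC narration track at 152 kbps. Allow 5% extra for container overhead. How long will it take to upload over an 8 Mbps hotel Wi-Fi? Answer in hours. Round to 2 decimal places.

142 min = 8520 s
Audio: 152 kbps = 0.152 Mbps.
Total bitrate: 92.152 Mbps.
File: 92.152 Mbps × 8520 s = 785135.0 Mb.
With 5% container overhead: ×1.05. → 824391.8 Mb.
At 8 Mbps: 824391.8 / 8 = 103049.0 s ≈ 28.6 hours.

28.62 hours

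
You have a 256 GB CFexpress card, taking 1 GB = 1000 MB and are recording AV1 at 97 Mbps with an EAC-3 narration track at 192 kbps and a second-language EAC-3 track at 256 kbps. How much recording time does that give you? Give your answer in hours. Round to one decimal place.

Audio total: 192 + 256 = 448 kbps = 0.448 Mbps.
Total bitrate: 97 + 0.448 = 97.448 Mbps.
Capacity: 256 GB = 2,048,000 Mb.
Recording time: 2,048,000 / 97.448 = 21,016 s ≈ 5.84 hours.

5.8 hours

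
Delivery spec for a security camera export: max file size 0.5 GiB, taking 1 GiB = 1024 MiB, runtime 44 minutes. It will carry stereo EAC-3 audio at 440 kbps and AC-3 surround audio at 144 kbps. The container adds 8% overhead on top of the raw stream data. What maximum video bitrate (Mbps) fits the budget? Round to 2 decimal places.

0.92 Mbps

Budget: 0.5 GiB = 4295.0 Mb.
Stream payload after overhead: 4295.0 / 1.08 = 3976.8 Mb.
44 min = 2640 s
Total bitrate budget: 3976.8 Mb / 2640 s = 1.506 Mbps.
Audio total: 440 + 144 = 584 kbps = 0.584 Mbps.
Video: 1.506 − 0.584 = 0.922 Mbps.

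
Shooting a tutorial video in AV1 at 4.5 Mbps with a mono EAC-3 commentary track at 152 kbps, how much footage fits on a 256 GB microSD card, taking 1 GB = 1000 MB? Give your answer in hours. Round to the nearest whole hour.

122 hours

Audio: 152 kbps = 0.152 Mbps.
Total bitrate: 4.5 + 0.152 = 4.652 Mbps.
Capacity: 256 GB = 2,048,000 Mb.
Recording time: 2,048,000 / 4.652 = 440,241 s ≈ 122 hours.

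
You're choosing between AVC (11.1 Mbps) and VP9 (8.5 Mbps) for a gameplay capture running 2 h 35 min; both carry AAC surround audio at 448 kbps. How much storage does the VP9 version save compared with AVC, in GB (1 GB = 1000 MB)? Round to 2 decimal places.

3.02 GB

2 h 35 min = 155 min = 9300 s
Audio: 448 kbps = 0.448 Mbps.
AVC: 11.548 Mbps × 9300 s = 107396.4 Mb = 13.425 GB.
VP9: 8.948 Mbps × 9300 s = 83216.4 Mb = 10.402 GB.
Saving: 13.425 − 10.402 = 3.022 GB.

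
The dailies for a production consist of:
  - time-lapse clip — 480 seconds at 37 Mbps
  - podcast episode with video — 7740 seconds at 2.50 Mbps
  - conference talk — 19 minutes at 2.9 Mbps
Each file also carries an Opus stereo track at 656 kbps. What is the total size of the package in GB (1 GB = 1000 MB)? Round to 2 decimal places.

5.82 GB

Audio: 656 kbps = 0.656 Mbps.
time-lapse clip: 37.656 Mbps × 480 s = 18074.9 Mb
podcast episode with video: 3.156 Mbps × 7740 s = 24427.4 Mb
conference talk: 3.556 Mbps × 1140 s = 4053.8 Mb
Total: 46556.2 Mb = 5819.5 MB.
= 5.820 GB.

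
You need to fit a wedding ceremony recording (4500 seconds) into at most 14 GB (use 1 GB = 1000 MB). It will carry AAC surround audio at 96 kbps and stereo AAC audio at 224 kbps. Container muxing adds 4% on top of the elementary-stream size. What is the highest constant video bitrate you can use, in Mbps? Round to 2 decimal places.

23.61 Mbps

Budget: 14 GB = 112000.0 Mb.
Stream payload after overhead: 112000.0 / 1.04 = 107692.3 Mb.
Total bitrate budget: 107692.3 Mb / 4500 s = 23.932 Mbps.
Audio total: 96 + 224 = 320 kbps = 0.320 Mbps.
Video: 23.932 − 0.320 = 23.612 Mbps.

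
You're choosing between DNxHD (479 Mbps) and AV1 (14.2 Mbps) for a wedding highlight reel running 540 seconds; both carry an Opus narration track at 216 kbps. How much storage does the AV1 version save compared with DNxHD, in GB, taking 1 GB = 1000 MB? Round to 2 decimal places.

Audio: 216 kbps = 0.216 Mbps.
DNxHD: 479.216 Mbps × 540 s = 258776.6 Mb = 32.347 GB.
AV1: 14.416 Mbps × 540 s = 7784.6 Mb = 0.973 GB.
Saving: 32.347 − 0.973 = 31.374 GB.

31.37 GB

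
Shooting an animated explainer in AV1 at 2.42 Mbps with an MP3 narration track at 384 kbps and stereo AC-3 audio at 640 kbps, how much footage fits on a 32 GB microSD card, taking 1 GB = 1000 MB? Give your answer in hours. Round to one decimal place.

20.6 hours

Audio total: 384 + 640 = 1024 kbps = 1.024 Mbps.
Total bitrate: 2.42 + 1.024 = 3.444 Mbps.
Capacity: 32 GB = 256,000 Mb.
Recording time: 256,000 / 3.444 = 74,332 s ≈ 20.6 hours.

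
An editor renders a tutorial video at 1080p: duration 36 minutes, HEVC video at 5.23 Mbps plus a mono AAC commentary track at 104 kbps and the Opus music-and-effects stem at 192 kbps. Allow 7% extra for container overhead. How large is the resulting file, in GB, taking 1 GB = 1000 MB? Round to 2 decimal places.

1.60 GB

36 min = 2160 s
Audio total: 104 + 192 = 296 kbps = 0.296 Mbps.
Total bitrate: 5.23 + 0.296 = 5.526 Mbps.
Stream data: 5.526 Mbps × 2160 s = 11936.2 Mb.
With 7% container overhead: ×1.07.
12,772 Mb ÷ 8 = 1,596 MB → 1.596 GB.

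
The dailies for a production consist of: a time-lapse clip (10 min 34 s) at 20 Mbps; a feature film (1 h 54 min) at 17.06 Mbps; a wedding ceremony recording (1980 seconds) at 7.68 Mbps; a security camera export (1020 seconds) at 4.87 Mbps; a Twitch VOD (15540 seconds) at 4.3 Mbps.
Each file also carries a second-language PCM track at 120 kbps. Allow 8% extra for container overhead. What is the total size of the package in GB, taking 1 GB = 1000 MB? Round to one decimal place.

29.6 GB

Audio: 120 kbps = 0.120 Mbps.
time-lapse clip: 20.120 Mbps × 634 s × 1.08 = 13776.6 Mb
feature film: 17.180 Mbps × 6840 s × 1.08 = 126912.1 Mb
wedding ceremony recording: 7.800 Mbps × 1980 s × 1.08 = 16679.5 Mb
security camera export: 4.990 Mbps × 1020 s × 1.08 = 5497.0 Mb
Twitch VOD: 4.420 Mbps × 15540 s × 1.08 = 74181.7 Mb
Total: 237046.9 Mb = 29630.9 MB.
= 29.63 GB.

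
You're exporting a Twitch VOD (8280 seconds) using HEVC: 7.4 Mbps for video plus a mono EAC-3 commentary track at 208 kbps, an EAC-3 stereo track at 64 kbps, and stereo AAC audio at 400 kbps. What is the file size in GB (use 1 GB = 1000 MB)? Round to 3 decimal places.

8.355 GB

Audio total: 208 + 64 + 400 = 672 kbps = 0.672 Mbps.
Total bitrate: 7.4 + 0.672 = 8.072 Mbps.
Stream data: 8.072 Mbps × 8280 s = 66836.2 Mb.
66,836 Mb ÷ 8 = 8,355 MB → 8.355 GB.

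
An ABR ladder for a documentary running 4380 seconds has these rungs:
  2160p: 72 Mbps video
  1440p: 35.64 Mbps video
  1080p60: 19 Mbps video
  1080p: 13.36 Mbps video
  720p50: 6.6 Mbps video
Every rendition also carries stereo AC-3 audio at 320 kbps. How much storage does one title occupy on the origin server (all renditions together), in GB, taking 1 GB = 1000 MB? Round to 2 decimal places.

81.14 GB

Audio: 320 kbps = 0.320 Mbps.
Sum of rendition bitrates: (72+0.320) + (35.64+0.320) + (19+0.320) + (13.36+0.320) + (6.6+0.320) = 148.200 Mbps.
× 4380 s = 649,116 Mb = 81,140 MB = 81.14 GB.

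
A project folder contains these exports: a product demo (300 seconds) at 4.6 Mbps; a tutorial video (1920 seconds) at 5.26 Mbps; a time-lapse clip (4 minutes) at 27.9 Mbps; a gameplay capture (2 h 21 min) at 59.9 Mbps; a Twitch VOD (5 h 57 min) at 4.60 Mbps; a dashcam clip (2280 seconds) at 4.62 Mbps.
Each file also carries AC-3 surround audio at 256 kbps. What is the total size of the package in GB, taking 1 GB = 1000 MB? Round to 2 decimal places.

Audio: 256 kbps = 0.256 Mbps.
product demo: 4.856 Mbps × 300 s = 1456.8 Mb
tutorial video: 5.516 Mbps × 1920 s = 10590.7 Mb
time-lapse clip: 28.156 Mbps × 240 s = 6757.4 Mb
gameplay capture: 60.156 Mbps × 8460 s = 508919.8 Mb
Twitch VOD: 4.856 Mbps × 21420 s = 104015.5 Mb
dashcam clip: 4.876 Mbps × 2280 s = 11117.3 Mb
Total: 642857.5 Mb = 80357.2 MB.
= 80.36 GB.

80.36 GB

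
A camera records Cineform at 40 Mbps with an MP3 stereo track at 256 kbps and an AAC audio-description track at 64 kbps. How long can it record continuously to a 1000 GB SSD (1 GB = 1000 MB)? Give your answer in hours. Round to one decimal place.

55.1 hours

Audio total: 256 + 64 = 320 kbps = 0.320 Mbps.
Total bitrate: 40 + 0.320 = 40.320 Mbps.
Capacity: 1000 GB = 8,000,000 Mb.
Recording time: 8,000,000 / 40.320 = 198,413 s ≈ 55.1 hours.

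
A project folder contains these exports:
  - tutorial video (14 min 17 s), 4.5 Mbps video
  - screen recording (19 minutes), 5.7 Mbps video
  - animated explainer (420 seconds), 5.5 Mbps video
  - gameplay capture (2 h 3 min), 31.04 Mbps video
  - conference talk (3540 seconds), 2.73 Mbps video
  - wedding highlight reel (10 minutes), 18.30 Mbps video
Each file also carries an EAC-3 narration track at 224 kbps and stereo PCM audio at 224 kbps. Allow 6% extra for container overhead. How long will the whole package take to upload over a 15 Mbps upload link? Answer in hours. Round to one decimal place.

5.3 hours

Audio total: 224 + 224 = 448 kbps = 0.448 Mbps.
tutorial video: 4.948 Mbps × 857 s × 1.06 = 4494.9 Mb
screen recording: 6.148 Mbps × 1140 s × 1.06 = 7429.2 Mb
animated explainer: 5.948 Mbps × 420 s × 1.06 = 2648.0 Mb
gameplay capture: 31.488 Mbps × 7380 s × 1.06 = 246324.3 Mb
conference talk: 3.178 Mbps × 3540 s × 1.06 = 11925.1 Mb
wedding highlight reel: 18.748 Mbps × 600 s × 1.06 = 11923.7 Mb
Total: 284745.3 Mb = 35593.2 MB.
At 15 Mbps: 284745.3 / 15 = 18983 s ≈ 5.27 hours.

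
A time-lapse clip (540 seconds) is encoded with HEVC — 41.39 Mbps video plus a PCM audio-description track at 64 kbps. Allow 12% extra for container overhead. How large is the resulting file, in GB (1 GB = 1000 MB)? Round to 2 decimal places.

Audio: 64 kbps = 0.064 Mbps.
Total bitrate: 41.39 + 0.064 = 41.454 Mbps.
Stream data: 41.454 Mbps × 540 s = 22385.2 Mb.
With 12% container overhead: ×1.12.
25,071 Mb ÷ 8 = 3,134 MB → 3.134 GB.

3.13 GB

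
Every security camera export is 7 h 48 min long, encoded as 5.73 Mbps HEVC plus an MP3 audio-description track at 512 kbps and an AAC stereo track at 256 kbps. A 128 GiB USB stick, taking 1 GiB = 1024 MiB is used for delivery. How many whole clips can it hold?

6

7 h 48 min = 468 min = 28080 s
Audio total: 512 + 256 = 768 kbps = 0.768 Mbps.
Total bitrate: 6.498 Mbps.
Per item: 6.498 Mbps × 28080 s = 182,464 Mb = 22,808 MB.
Capacity: 128 GiB = 1,099,512 Mb; 6.03 items → 6 complete.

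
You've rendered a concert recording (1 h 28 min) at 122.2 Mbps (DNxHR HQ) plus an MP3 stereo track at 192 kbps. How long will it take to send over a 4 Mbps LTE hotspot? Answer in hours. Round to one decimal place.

44.9 hours

1 h 28 min = 88 min = 5280 s
Audio: 192 kbps = 0.192 Mbps.
Total bitrate: 122.392 Mbps.
File: 122.392 Mbps × 5280 s = 646229.8 Mb.
At 4 Mbps: 646229.8 / 4 = 161557.4 s ≈ 44.9 hours.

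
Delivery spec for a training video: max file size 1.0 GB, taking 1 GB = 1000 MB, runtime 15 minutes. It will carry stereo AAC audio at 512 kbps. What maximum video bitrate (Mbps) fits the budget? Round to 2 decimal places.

Budget: 1.0 GB = 8000.0 Mb.
15 min = 900 s
Total bitrate budget: 8000.0 Mb / 900 s = 8.889 Mbps.
Audio: 512 kbps = 0.512 Mbps.
Video: 8.889 − 0.512 = 8.377 Mbps.

8.38 Mbps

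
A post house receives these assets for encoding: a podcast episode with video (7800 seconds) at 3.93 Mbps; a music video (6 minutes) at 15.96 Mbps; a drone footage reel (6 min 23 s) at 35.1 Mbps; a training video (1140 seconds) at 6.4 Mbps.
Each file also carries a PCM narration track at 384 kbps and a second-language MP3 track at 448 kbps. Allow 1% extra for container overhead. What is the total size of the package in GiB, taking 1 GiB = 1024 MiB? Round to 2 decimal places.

Audio total: 384 + 448 = 832 kbps = 0.832 Mbps.
podcast episode with video: 4.762 Mbps × 7800 s × 1.01 = 37515.0 Mb
music video: 16.792 Mbps × 360 s × 1.01 = 6105.6 Mb
drone footage reel: 35.932 Mbps × 383 s × 1.01 = 13899.6 Mb
training video: 7.232 Mbps × 1140 s × 1.01 = 8326.9 Mb
Total: 65847.1 Mb = 8230.9 MB.
= 7.666 GiB.

7.67 GiB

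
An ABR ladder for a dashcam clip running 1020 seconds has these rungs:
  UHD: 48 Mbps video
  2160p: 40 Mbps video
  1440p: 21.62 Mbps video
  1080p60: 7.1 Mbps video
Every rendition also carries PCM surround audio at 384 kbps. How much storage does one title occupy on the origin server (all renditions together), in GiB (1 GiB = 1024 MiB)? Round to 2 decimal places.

Audio: 384 kbps = 0.384 Mbps.
Sum of rendition bitrates: (48+0.384) + (40+0.384) + (21.62+0.384) + (7.1+0.384) = 118.256 Mbps.
× 1020 s = 120,621 Mb = 15,078 MB = 14.04 GiB.

14.04 GiB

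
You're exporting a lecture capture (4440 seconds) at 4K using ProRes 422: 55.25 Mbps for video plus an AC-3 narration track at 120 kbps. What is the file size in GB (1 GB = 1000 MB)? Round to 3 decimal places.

Audio: 120 kbps = 0.120 Mbps.
Total bitrate: 55.25 + 0.120 = 55.370 Mbps.
Stream data: 55.370 Mbps × 4440 s = 245842.8 Mb.
245,843 Mb ÷ 8 = 30,730 MB → 30.73 GB.

30.730 GB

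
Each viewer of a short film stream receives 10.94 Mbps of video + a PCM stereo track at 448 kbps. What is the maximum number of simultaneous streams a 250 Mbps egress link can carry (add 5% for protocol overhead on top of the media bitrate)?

20

Audio: 448 kbps = 0.448 Mbps.
Per-viewer media rate: 11.388 Mbps.
On the wire with 5% overhead: 11.957 Mbps.
250 Mbps = 250.0 Mbps; 250.0 / 11.957 = 20.91 → 20 viewers.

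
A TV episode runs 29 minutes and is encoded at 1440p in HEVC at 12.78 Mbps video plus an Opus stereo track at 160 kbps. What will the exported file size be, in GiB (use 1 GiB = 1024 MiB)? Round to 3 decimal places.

2.621 GiB

29 min = 1740 s
Audio: 160 kbps = 0.160 Mbps.
Total bitrate: 12.78 + 0.160 = 12.940 Mbps.
Stream data: 12.940 Mbps × 1740 s = 22515.6 Mb.
22,516 Mb = 2,814,450,000 bytes ÷ 1,073,741,824 = 2.621 GiB.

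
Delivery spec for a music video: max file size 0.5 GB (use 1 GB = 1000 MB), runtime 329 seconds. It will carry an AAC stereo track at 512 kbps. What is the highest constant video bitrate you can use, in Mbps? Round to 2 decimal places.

Budget: 0.5 GB = 4000.0 Mb.
Total bitrate budget: 4000.0 Mb / 329 s = 12.158 Mbps.
Audio: 512 kbps = 0.512 Mbps.
Video: 12.158 − 0.512 = 11.646 Mbps.

11.65 Mbps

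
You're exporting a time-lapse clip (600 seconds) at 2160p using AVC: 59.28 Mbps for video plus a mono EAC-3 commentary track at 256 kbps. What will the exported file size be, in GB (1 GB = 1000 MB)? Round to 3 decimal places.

Audio: 256 kbps = 0.256 Mbps.
Total bitrate: 59.28 + 0.256 = 59.536 Mbps.
Stream data: 59.536 Mbps × 600 s = 35721.6 Mb.
35,722 Mb ÷ 8 = 4,465 MB → 4.465 GB.

4.465 GB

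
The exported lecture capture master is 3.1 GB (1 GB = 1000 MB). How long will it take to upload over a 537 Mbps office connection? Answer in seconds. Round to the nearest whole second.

46 seconds

File: 3.1 GB = 24800.0 Mb.
At 537 Mbps: 24800.0 / 537 = 46.2 s ≈ 46.2 seconds.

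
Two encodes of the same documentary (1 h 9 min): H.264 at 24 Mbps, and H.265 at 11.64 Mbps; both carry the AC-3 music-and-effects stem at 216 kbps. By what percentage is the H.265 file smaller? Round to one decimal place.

1 h 9 min = 69 min = 4140 s
Audio: 216 kbps = 0.216 Mbps.
H.264: 24.216 Mbps × 4140 s = 100254.2 Mb = 12.532 GB.
H.265: 11.856 Mbps × 4140 s = 49083.8 Mb = 6.135 GB.
Reduction: (1 − 6.135/12.532) × 100 = 51.04%.

51.0%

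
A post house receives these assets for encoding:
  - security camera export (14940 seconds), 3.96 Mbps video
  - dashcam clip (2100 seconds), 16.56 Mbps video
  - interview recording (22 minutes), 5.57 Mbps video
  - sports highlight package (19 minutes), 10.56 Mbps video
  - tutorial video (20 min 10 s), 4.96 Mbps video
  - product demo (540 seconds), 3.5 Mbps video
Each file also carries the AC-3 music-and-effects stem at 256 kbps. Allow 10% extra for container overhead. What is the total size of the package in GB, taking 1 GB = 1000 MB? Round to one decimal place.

17.4 GB

Audio: 256 kbps = 0.256 Mbps.
security camera export: 4.216 Mbps × 14940 s × 1.10 = 69285.7 Mb
dashcam clip: 16.816 Mbps × 2100 s × 1.10 = 38845.0 Mb
interview recording: 5.826 Mbps × 1320 s × 1.10 = 8459.4 Mb
sports highlight package: 10.816 Mbps × 1140 s × 1.10 = 13563.3 Mb
tutorial video: 5.216 Mbps × 1210 s × 1.10 = 6942.5 Mb
product demo: 3.756 Mbps × 540 s × 1.10 = 2231.1 Mb
Total: 139326.9 Mb = 17415.9 MB.
= 17.42 GB.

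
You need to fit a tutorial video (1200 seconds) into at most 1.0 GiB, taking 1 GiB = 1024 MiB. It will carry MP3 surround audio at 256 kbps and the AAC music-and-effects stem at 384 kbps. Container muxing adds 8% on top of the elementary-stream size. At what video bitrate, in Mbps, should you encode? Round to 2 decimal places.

5.99 Mbps

Budget: 1.0 GiB = 8589.9 Mb.
Stream payload after overhead: 8589.9 / 1.08 = 7953.6 Mb.
Total bitrate budget: 7953.6 Mb / 1200 s = 6.628 Mbps.
Audio total: 256 + 384 = 640 kbps = 0.640 Mbps.
Video: 6.628 − 0.640 = 5.988 Mbps.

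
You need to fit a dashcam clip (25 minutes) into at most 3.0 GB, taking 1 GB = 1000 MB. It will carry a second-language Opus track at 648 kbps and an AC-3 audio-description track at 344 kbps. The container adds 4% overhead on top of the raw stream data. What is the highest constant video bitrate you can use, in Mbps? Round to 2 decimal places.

Budget: 3.0 GB = 24000.0 Mb.
Stream payload after overhead: 24000.0 / 1.04 = 23076.9 Mb.
25 min = 1500 s
Total bitrate budget: 23076.9 Mb / 1500 s = 15.385 Mbps.
Audio total: 648 + 344 = 992 kbps = 0.992 Mbps.
Video: 15.385 − 0.992 = 14.393 Mbps.

14.39 Mbps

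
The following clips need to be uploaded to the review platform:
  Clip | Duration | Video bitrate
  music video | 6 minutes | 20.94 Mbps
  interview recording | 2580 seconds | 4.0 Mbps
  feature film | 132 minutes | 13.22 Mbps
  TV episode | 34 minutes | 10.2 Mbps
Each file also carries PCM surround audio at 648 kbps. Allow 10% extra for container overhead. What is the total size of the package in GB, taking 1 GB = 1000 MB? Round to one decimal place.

Audio: 648 kbps = 0.648 Mbps.
music video: 21.588 Mbps × 360 s × 1.10 = 8548.8 Mb
interview recording: 4.648 Mbps × 2580 s × 1.10 = 13191.0 Mb
feature film: 13.868 Mbps × 7920 s × 1.10 = 120818.0 Mb
TV episode: 10.848 Mbps × 2040 s × 1.10 = 24342.9 Mb
Total: 166900.8 Mb = 20862.6 MB.
= 20.86 GB.

20.9 GB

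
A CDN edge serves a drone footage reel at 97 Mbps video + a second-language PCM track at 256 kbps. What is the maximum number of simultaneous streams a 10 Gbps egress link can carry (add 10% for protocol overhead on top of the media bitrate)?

Audio: 256 kbps = 0.256 Mbps.
Per-viewer media rate: 97.256 Mbps.
On the wire with 10% overhead: 106.982 Mbps.
10 Gbps = 10,000 Mbps; 10,000 / 106.982 = 93.47 → 93 viewers.

93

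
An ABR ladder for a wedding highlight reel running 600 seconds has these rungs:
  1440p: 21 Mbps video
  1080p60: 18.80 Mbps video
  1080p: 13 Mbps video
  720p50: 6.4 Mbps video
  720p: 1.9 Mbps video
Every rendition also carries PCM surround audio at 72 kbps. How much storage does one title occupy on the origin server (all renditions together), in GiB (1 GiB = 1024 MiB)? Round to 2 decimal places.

4.29 GiB

Audio: 72 kbps = 0.072 Mbps.
Sum of rendition bitrates: (21+0.072) + (18.80+0.072) + (13+0.072) + (6.4+0.072) + (1.9+0.072) = 61.460 Mbps.
× 600 s = 36,876 Mb = 4,610 MB = 4.293 GiB.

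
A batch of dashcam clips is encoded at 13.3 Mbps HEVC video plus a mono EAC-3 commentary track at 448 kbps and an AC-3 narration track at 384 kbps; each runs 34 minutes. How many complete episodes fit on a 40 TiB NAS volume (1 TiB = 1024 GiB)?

34 min = 2040 s
Audio total: 448 + 384 = 832 kbps = 0.832 Mbps.
Total bitrate: 14.132 Mbps.
Per item: 14.132 Mbps × 2040 s = 28,829 Mb = 3,604 MB.
Capacity: 40 TiB = 351,843,721 Mb; 12204.39 items → 12204 complete.

12204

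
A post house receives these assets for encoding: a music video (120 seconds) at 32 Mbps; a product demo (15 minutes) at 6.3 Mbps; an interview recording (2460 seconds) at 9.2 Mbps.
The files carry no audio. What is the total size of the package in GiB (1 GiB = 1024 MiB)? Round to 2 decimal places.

music video: 32.000 Mbps × 120 s = 3840.0 Mb
product demo: 6.300 Mbps × 900 s = 5670.0 Mb
interview recording: 9.200 Mbps × 2460 s = 22632.0 Mb
Total: 32142.0 Mb = 4017.8 MB.
= 3.742 GiB.

3.74 GiB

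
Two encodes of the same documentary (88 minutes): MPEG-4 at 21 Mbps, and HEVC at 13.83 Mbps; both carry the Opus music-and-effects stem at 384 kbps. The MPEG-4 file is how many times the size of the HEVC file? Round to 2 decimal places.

1.50

88 min = 5280 s
Audio: 384 kbps = 0.384 Mbps.
MPEG-4: 21.384 Mbps × 5280 s = 112907.5 Mb = 13.144 GiB.
HEVC: 14.214 Mbps × 5280 s = 75049.9 Mb = 8.737 GiB.
Ratio: 13.144 / 8.737 = 1.504.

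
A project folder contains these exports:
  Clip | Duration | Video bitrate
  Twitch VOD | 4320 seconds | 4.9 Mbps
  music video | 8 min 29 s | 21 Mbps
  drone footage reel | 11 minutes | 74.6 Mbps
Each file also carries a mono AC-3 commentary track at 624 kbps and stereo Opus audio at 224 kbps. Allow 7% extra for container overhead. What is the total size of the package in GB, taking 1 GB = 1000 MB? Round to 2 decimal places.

11.47 GB

Audio total: 624 + 224 = 848 kbps = 0.848 Mbps.
Twitch VOD: 5.748 Mbps × 4320 s × 1.07 = 26569.6 Mb
music video: 21.848 Mbps × 509 s × 1.07 = 11899.1 Mb
drone footage reel: 75.448 Mbps × 660 s × 1.07 = 53281.4 Mb
Total: 91750.0 Mb = 11468.8 MB.
= 11.47 GB.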